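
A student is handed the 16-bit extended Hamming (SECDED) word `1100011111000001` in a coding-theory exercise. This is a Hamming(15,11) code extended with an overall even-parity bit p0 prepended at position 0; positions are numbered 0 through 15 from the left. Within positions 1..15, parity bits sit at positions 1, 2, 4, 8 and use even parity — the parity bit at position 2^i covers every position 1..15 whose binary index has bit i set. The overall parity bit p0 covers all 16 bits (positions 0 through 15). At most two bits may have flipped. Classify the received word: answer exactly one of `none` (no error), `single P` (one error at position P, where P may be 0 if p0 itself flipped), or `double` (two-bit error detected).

s1: b1⊕b3⊕b5⊕b7⊕b9⊕b11⊕b13⊕b15 = 1⊕0⊕1⊕1⊕1⊕0⊕0⊕1 = 1
s2: b2⊕b3⊕b6⊕b7⊕b10⊕b11⊕b14⊕b15 = 0⊕0⊕1⊕1⊕0⊕0⊕0⊕1 = 1
s4: b4⊕b5⊕b6⊕b7⊕b12⊕b13⊕b14⊕b15 = 0⊕1⊕1⊕1⊕0⊕0⊕0⊕1 = 0
s8: b8⊕b9⊕b10⊕b11⊕b12⊕b13⊕b14⊕b15 = 1⊕1⊕0⊕0⊕0⊕0⊕0⊕1 = 1
Syndrome (s8...s1) = 1011 → position 11.
Overall parity (XOR of all 16 bits, including p0): 1⊕1⊕0⊕0⊕0⊕1⊕1⊕1⊕1⊕1⊕0⊕0⊕0⊕0⊕0⊕1 = 0
Overall=0, syndrome position=11 → double-bit error detected (uncorrectable).

double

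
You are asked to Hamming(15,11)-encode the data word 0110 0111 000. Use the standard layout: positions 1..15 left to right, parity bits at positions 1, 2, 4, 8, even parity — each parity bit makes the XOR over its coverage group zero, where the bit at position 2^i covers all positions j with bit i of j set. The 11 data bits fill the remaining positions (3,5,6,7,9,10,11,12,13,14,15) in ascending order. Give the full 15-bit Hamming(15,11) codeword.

010111010111000

Place data bits at non-power-of-two positions: b3=0, b5=1, b6=1, b7=0, b9=0, b10=1, b11=1, b12=1, b13=0, b14=0, b15=0.
p1 = XOR of data positions {3,5,7,9,11,13,15} = 0⊕1⊕0⊕0⊕1⊕0⊕0 = 0
p2 = XOR of data positions {3,6,7,10,11,14,15} = 0⊕1⊕0⊕1⊕1⊕0⊕0 = 1
p4 = XOR of data positions {5,6,7,12,13,14,15} = 1⊕1⊕0⊕1⊕0⊕0⊕0 = 1
p8 = XOR of data positions {9,10,11,12,13,14,15} = 0⊕1⊕1⊕1⊕0⊕0⊕0 = 1
Codeword b1..b15 = 010111010111000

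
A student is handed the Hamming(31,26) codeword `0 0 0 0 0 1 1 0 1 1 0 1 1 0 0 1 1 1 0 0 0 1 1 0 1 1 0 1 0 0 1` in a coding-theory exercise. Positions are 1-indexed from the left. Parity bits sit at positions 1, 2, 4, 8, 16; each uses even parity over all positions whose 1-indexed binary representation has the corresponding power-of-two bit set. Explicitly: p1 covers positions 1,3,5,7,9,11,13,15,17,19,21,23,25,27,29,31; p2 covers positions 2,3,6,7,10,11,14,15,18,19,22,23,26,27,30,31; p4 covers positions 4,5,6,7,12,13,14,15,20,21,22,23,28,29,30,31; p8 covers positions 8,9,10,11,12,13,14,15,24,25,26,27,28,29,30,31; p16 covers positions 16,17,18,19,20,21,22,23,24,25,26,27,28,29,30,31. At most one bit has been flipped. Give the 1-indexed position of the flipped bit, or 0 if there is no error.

17

s1: b1⊕b3⊕b5⊕b7⊕b9⊕b11⊕b13⊕b15⊕b17⊕b19⊕b21⊕b23⊕b25⊕b27⊕b29⊕b31 = 0⊕0⊕0⊕1⊕1⊕0⊕1⊕0⊕1⊕0⊕0⊕1⊕1⊕0⊕0⊕1 = 1
s2: b2⊕b3⊕b6⊕b7⊕b10⊕b11⊕b14⊕b15⊕b18⊕b19⊕b22⊕b23⊕b26⊕b27⊕b30⊕b31 = 0⊕0⊕1⊕1⊕1⊕0⊕0⊕0⊕1⊕0⊕1⊕1⊕1⊕0⊕0⊕1 = 0
s4: b4⊕b5⊕b6⊕b7⊕b12⊕b13⊕b14⊕b15⊕b20⊕b21⊕b22⊕b23⊕b28⊕b29⊕b30⊕b31 = 0⊕0⊕1⊕1⊕1⊕1⊕0⊕0⊕0⊕0⊕1⊕1⊕1⊕0⊕0⊕1 = 0
s8: b8⊕b9⊕b10⊕b11⊕b12⊕b13⊕b14⊕b15⊕b24⊕b25⊕b26⊕b27⊕b28⊕b29⊕b30⊕b31 = 0⊕1⊕1⊕0⊕1⊕1⊕0⊕0⊕0⊕1⊕1⊕0⊕1⊕0⊕0⊕1 = 0
s16: b16⊕b17⊕b18⊕b19⊕b20⊕b21⊕b22⊕b23⊕b24⊕b25⊕b26⊕b27⊕b28⊕b29⊕b30⊕b31 = 1⊕1⊕1⊕0⊕0⊕0⊕1⊕1⊕0⊕1⊕1⊕0⊕1⊕0⊕0⊕1 = 1
Syndrome (s16...s1) = 10001 → position 17.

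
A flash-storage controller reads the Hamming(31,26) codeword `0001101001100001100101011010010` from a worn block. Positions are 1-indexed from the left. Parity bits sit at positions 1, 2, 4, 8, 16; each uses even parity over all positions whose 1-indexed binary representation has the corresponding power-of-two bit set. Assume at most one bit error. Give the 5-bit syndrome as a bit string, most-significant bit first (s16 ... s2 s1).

00000

s1: b1⊕b3⊕b5⊕b7⊕b9⊕b11⊕b13⊕b15⊕b17⊕b19⊕b21⊕b23⊕b25⊕b27⊕b29⊕b31 = 0⊕0⊕1⊕1⊕0⊕1⊕0⊕0⊕1⊕0⊕0⊕0⊕1⊕1⊕0⊕0 = 0
s2: b2⊕b3⊕b6⊕b7⊕b10⊕b11⊕b14⊕b15⊕b18⊕b19⊕b22⊕b23⊕b26⊕b27⊕b30⊕b31 = 0⊕0⊕0⊕1⊕1⊕1⊕0⊕0⊕0⊕0⊕1⊕0⊕0⊕1⊕1⊕0 = 0
s4: b4⊕b5⊕b6⊕b7⊕b12⊕b13⊕b14⊕b15⊕b20⊕b21⊕b22⊕b23⊕b28⊕b29⊕b30⊕b31 = 1⊕1⊕0⊕1⊕0⊕0⊕0⊕0⊕1⊕0⊕1⊕0⊕0⊕0⊕1⊕0 = 0
s8: b8⊕b9⊕b10⊕b11⊕b12⊕b13⊕b14⊕b15⊕b24⊕b25⊕b26⊕b27⊕b28⊕b29⊕b30⊕b31 = 0⊕0⊕1⊕1⊕0⊕0⊕0⊕0⊕1⊕1⊕0⊕1⊕0⊕0⊕1⊕0 = 0
s16: b16⊕b17⊕b18⊕b19⊕b20⊕b21⊕b22⊕b23⊕b24⊕b25⊕b26⊕b27⊕b28⊕b29⊕b30⊕b31 = 1⊕1⊕0⊕0⊕1⊕0⊕1⊕0⊕1⊕1⊕0⊕1⊕0⊕0⊕1⊕0 = 0
Syndrome (s16...s1) = 00000 → position 0 (no error).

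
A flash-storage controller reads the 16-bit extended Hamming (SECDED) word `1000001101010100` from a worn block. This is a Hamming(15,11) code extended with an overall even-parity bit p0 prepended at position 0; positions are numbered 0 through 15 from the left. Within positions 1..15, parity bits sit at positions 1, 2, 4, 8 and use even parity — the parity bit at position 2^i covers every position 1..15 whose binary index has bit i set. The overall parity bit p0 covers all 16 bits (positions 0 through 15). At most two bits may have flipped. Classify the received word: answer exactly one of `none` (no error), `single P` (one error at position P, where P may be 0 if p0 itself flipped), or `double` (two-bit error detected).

s1: b1⊕b3⊕b5⊕b7⊕b9⊕b11⊕b13⊕b15 = 0⊕0⊕0⊕1⊕1⊕1⊕1⊕0 = 0
s2: b2⊕b3⊕b6⊕b7⊕b10⊕b11⊕b14⊕b15 = 0⊕0⊕1⊕1⊕0⊕1⊕0⊕0 = 1
s4: b4⊕b5⊕b6⊕b7⊕b12⊕b13⊕b14⊕b15 = 0⊕0⊕1⊕1⊕0⊕1⊕0⊕0 = 1
s8: b8⊕b9⊕b10⊕b11⊕b12⊕b13⊕b14⊕b15 = 0⊕1⊕0⊕1⊕0⊕1⊕0⊕0 = 1
Syndrome (s8...s1) = 1110 → position 14.
Overall parity (XOR of all 16 bits, including p0): 1⊕0⊕0⊕0⊕0⊕0⊕1⊕1⊕0⊕1⊕0⊕1⊕0⊕1⊕0⊕0 = 0
Overall=0, syndrome position=14 → double-bit error detected (uncorrectable).

double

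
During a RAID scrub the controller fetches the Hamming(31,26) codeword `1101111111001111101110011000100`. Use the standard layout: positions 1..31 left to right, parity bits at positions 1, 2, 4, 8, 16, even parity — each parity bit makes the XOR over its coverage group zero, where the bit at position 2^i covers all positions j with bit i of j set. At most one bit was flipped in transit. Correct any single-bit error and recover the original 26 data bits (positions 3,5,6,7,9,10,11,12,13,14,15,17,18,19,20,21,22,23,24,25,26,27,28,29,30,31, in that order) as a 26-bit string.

s1: b1⊕b3⊕b5⊕b7⊕b9⊕b11⊕b13⊕b15⊕b17⊕b19⊕b21⊕b23⊕b25⊕b27⊕b29⊕b31 = 1⊕0⊕1⊕1⊕1⊕0⊕1⊕1⊕1⊕1⊕1⊕0⊕1⊕0⊕1⊕0 = 1
s2: b2⊕b3⊕b6⊕b7⊕b10⊕b11⊕b14⊕b15⊕b18⊕b19⊕b22⊕b23⊕b26⊕b27⊕b30⊕b31 = 1⊕0⊕1⊕1⊕1⊕0⊕1⊕1⊕0⊕1⊕0⊕0⊕0⊕0⊕0⊕0 = 1
s4: b4⊕b5⊕b6⊕b7⊕b12⊕b13⊕b14⊕b15⊕b20⊕b21⊕b22⊕b23⊕b28⊕b29⊕b30⊕b31 = 1⊕1⊕1⊕1⊕0⊕1⊕1⊕1⊕1⊕1⊕0⊕0⊕0⊕1⊕0⊕0 = 0
s8: b8⊕b9⊕b10⊕b11⊕b12⊕b13⊕b14⊕b15⊕b24⊕b25⊕b26⊕b27⊕b28⊕b29⊕b30⊕b31 = 1⊕1⊕1⊕0⊕0⊕1⊕1⊕1⊕1⊕1⊕0⊕0⊕0⊕1⊕0⊕0 = 1
s16: b16⊕b17⊕b18⊕b19⊕b20⊕b21⊕b22⊕b23⊕b24⊕b25⊕b26⊕b27⊕b28⊕b29⊕b30⊕b31 = 1⊕1⊕0⊕1⊕1⊕1⊕0⊕0⊕1⊕1⊕0⊕0⊕0⊕1⊕0⊕0 = 0
Syndrome (s16...s1) = 01011 → position 11.
Flip bit 11: corrected codeword = 1101111111101111101110011000100
Data bits at positions 3,5,6,7,9,10,11,12,13,14,15,17,18,19,20,21,22,23,24,25,26,27,28,29,30,31: 01111110111101110011000100

01111110111101110011000100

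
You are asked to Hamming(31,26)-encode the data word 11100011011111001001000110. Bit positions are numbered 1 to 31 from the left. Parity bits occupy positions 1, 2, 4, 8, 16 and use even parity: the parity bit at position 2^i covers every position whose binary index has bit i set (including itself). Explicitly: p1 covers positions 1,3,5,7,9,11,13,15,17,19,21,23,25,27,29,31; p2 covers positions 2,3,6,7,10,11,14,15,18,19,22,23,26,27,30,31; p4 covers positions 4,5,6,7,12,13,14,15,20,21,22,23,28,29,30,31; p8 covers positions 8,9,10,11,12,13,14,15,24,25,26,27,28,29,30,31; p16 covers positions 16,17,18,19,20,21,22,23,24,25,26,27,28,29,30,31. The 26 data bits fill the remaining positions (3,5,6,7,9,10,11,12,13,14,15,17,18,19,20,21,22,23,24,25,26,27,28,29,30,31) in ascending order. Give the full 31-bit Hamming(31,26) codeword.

Place data bits at non-power-of-two positions: b3=1, b5=1, b6=1, b7=0, b9=0, b10=0, b11=1, b12=1, b13=0, b14=1, b15=1, b17=1, b18=1, b19=1, b20=0, b21=0, b22=1, b23=0, b24=0, b25=1, b26=0, b27=0, b28=0, b29=1, b30=1, b31=0.
p1 = XOR of data positions {3,5,7,9,11,13,15,17,19,21,23,25,27,29,31} = 1⊕1⊕0⊕0⊕1⊕0⊕1⊕1⊕1⊕0⊕0⊕1⊕0⊕1⊕0 = 0
p2 = XOR of data positions {3,6,7,10,11,14,15,18,19,22,23,26,27,30,31} = 1⊕1⊕0⊕0⊕1⊕1⊕1⊕1⊕1⊕1⊕0⊕0⊕0⊕1⊕0 = 1
p4 = XOR of data positions {5,6,7,12,13,14,15,20,21,22,23,28,29,30,31} = 1⊕1⊕0⊕1⊕0⊕1⊕1⊕0⊕0⊕1⊕0⊕0⊕1⊕1⊕0 = 0
p8 = XOR of data positions {9,10,11,12,13,14,15,24,25,26,27,28,29,30,31} = 0⊕0⊕1⊕1⊕0⊕1⊕1⊕0⊕1⊕0⊕0⊕0⊕1⊕1⊕0 = 1
p16 = XOR of data positions {17,18,19,20,21,22,23,24,25,26,27,28,29,30,31} = 1⊕1⊕1⊕0⊕0⊕1⊕0⊕0⊕1⊕0⊕0⊕0⊕1⊕1⊕0 = 1
Codeword b1..b31 = 0110110100110111111001001000110

0110110100110111111001001000110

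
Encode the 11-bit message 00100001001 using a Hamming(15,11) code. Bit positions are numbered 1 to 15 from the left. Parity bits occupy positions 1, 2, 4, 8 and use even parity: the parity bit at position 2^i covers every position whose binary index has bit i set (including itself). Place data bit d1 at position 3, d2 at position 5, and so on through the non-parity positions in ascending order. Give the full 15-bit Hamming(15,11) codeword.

Place data bits at non-power-of-two positions: b3=0, b5=0, b6=1, b7=0, b9=0, b10=0, b11=0, b12=1, b13=0, b14=0, b15=1.
p1 = XOR of data positions {3,5,7,9,11,13,15} = 0⊕0⊕0⊕0⊕0⊕0⊕1 = 1
p2 = XOR of data positions {3,6,7,10,11,14,15} = 0⊕1⊕0⊕0⊕0⊕0⊕1 = 0
p4 = XOR of data positions {5,6,7,12,13,14,15} = 0⊕1⊕0⊕1⊕0⊕0⊕1 = 1
p8 = XOR of data positions {9,10,11,12,13,14,15} = 0⊕0⊕0⊕1⊕0⊕0⊕1 = 0
Codeword b1..b15 = 100101000001001

100101000001001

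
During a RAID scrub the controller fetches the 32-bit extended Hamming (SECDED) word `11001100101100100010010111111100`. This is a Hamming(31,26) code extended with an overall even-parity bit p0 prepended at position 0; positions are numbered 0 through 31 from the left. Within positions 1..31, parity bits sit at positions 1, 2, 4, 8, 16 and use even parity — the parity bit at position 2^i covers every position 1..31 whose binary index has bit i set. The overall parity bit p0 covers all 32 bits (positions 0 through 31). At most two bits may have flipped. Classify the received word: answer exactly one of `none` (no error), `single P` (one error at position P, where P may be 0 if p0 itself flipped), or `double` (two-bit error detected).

single 22

s1: b1⊕b3⊕b5⊕b7⊕b9⊕b11⊕b13⊕b15⊕b17⊕b19⊕b21⊕b23⊕b25⊕b27⊕b29⊕b31 = 1⊕0⊕1⊕0⊕0⊕1⊕0⊕0⊕0⊕0⊕1⊕1⊕1⊕1⊕1⊕0 = 0
s2: b2⊕b3⊕b6⊕b7⊕b10⊕b11⊕b14⊕b15⊕b18⊕b19⊕b22⊕b23⊕b26⊕b27⊕b30⊕b31 = 0⊕0⊕0⊕0⊕1⊕1⊕1⊕0⊕1⊕0⊕0⊕1⊕1⊕1⊕0⊕0 = 1
s4: b4⊕b5⊕b6⊕b7⊕b12⊕b13⊕b14⊕b15⊕b20⊕b21⊕b22⊕b23⊕b28⊕b29⊕b30⊕b31 = 1⊕1⊕0⊕0⊕0⊕0⊕1⊕0⊕0⊕1⊕0⊕1⊕1⊕1⊕0⊕0 = 1
s8: b8⊕b9⊕b10⊕b11⊕b12⊕b13⊕b14⊕b15⊕b24⊕b25⊕b26⊕b27⊕b28⊕b29⊕b30⊕b31 = 1⊕0⊕1⊕1⊕0⊕0⊕1⊕0⊕1⊕1⊕1⊕1⊕1⊕1⊕0⊕0 = 0
s16: b16⊕b17⊕b18⊕b19⊕b20⊕b21⊕b22⊕b23⊕b24⊕b25⊕b26⊕b27⊕b28⊕b29⊕b30⊕b31 = 0⊕0⊕1⊕0⊕0⊕1⊕0⊕1⊕1⊕1⊕1⊕1⊕1⊕1⊕0⊕0 = 1
Syndrome (s16...s1) = 10110 → position 22.
Overall parity (XOR of all 32 bits, including p0): 1⊕1⊕0⊕0⊕1⊕1⊕0⊕0⊕1⊕0⊕1⊕1⊕0⊕0⊕1⊕0⊕0⊕0⊕1⊕0⊕0⊕1⊕0⊕1⊕1⊕1⊕1⊕1⊕1⊕1⊕0⊕0 = 1
Overall=1, syndrome position=22 → single-bit error at position 22.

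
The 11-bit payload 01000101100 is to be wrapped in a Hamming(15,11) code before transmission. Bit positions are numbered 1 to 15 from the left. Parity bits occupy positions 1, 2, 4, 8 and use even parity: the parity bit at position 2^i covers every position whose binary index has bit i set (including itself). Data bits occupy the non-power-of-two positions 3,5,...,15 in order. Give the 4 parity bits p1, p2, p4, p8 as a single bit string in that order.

0111

Place data bits at non-power-of-two positions: b3=0, b5=1, b6=0, b7=0, b9=0, b10=1, b11=0, b12=1, b13=1, b14=0, b15=0.
p1 = XOR of data positions {3,5,7,9,11,13,15} = 0⊕1⊕0⊕0⊕0⊕1⊕0 = 0
p2 = XOR of data positions {3,6,7,10,11,14,15} = 0⊕0⊕0⊕1⊕0⊕0⊕0 = 1
p4 = XOR of data positions {5,6,7,12,13,14,15} = 1⊕0⊕0⊕1⊕1⊕0⊕0 = 1
p8 = XOR of data positions {9,10,11,12,13,14,15} = 0⊕1⊕0⊕1⊕1⊕0⊕0 = 1
Parity bits p1,p2,p4,p8 = 0111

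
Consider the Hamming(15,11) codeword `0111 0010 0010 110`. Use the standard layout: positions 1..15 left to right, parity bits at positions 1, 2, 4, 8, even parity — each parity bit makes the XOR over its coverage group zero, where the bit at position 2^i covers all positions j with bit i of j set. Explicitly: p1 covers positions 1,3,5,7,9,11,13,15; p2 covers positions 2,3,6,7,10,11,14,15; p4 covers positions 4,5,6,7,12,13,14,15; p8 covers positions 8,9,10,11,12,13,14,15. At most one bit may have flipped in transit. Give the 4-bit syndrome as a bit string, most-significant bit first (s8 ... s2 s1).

s1: b1⊕b3⊕b5⊕b7⊕b9⊕b11⊕b13⊕b15 = 0⊕1⊕0⊕1⊕0⊕1⊕1⊕0 = 0
s2: b2⊕b3⊕b6⊕b7⊕b10⊕b11⊕b14⊕b15 = 1⊕1⊕0⊕1⊕0⊕1⊕1⊕0 = 1
s4: b4⊕b5⊕b6⊕b7⊕b12⊕b13⊕b14⊕b15 = 1⊕0⊕0⊕1⊕0⊕1⊕1⊕0 = 0
s8: b8⊕b9⊕b10⊕b11⊕b12⊕b13⊕b14⊕b15 = 0⊕0⊕0⊕1⊕0⊕1⊕1⊕0 = 1
Syndrome (s8...s1) = 1010 → position 10.

1010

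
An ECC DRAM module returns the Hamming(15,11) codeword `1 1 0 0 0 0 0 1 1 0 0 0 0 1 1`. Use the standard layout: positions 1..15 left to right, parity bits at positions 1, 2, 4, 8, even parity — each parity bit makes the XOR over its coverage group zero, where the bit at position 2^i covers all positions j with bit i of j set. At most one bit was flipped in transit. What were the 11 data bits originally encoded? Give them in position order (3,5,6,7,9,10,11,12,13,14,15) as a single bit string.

10001000011

s1: b1⊕b3⊕b5⊕b7⊕b9⊕b11⊕b13⊕b15 = 1⊕0⊕0⊕0⊕1⊕0⊕0⊕1 = 1
s2: b2⊕b3⊕b6⊕b7⊕b10⊕b11⊕b14⊕b15 = 1⊕0⊕0⊕0⊕0⊕0⊕1⊕1 = 1
s4: b4⊕b5⊕b6⊕b7⊕b12⊕b13⊕b14⊕b15 = 0⊕0⊕0⊕0⊕0⊕0⊕1⊕1 = 0
s8: b8⊕b9⊕b10⊕b11⊕b12⊕b13⊕b14⊕b15 = 1⊕1⊕0⊕0⊕0⊕0⊕1⊕1 = 0
Syndrome (s8...s1) = 0011 → position 3.
Flip bit 3: corrected codeword = 111000011000011
Data bits at positions 3,5,6,7,9,10,11,12,13,14,15: 10001000011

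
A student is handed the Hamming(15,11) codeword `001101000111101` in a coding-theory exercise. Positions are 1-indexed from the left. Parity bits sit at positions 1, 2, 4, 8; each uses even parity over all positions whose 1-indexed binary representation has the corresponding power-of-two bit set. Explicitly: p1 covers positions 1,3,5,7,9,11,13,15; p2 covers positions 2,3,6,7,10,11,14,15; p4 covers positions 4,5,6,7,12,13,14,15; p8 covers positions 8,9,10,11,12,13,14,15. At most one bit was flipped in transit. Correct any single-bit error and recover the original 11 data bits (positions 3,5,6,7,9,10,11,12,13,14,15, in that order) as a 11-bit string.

s1: b1⊕b3⊕b5⊕b7⊕b9⊕b11⊕b13⊕b15 = 0⊕1⊕0⊕0⊕0⊕1⊕1⊕1 = 0
s2: b2⊕b3⊕b6⊕b7⊕b10⊕b11⊕b14⊕b15 = 0⊕1⊕1⊕0⊕1⊕1⊕0⊕1 = 1
s4: b4⊕b5⊕b6⊕b7⊕b12⊕b13⊕b14⊕b15 = 1⊕0⊕1⊕0⊕1⊕1⊕0⊕1 = 1
s8: b8⊕b9⊕b10⊕b11⊕b12⊕b13⊕b14⊕b15 = 0⊕0⊕1⊕1⊕1⊕1⊕0⊕1 = 1
Syndrome (s8...s1) = 1110 → position 14.
Flip bit 14: corrected codeword = 001101000111111
Data bits at positions 3,5,6,7,9,10,11,12,13,14,15: 10100111111

10100111111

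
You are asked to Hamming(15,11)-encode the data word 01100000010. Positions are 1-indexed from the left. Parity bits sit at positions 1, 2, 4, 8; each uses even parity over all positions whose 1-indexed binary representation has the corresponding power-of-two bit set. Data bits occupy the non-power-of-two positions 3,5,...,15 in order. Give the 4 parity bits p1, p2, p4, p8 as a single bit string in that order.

1011

Place data bits at non-power-of-two positions: b3=0, b5=1, b6=1, b7=0, b9=0, b10=0, b11=0, b12=0, b13=0, b14=1, b15=0.
p1 = XOR of data positions {3,5,7,9,11,13,15} = 0⊕1⊕0⊕0⊕0⊕0⊕0 = 1
p2 = XOR of data positions {3,6,7,10,11,14,15} = 0⊕1⊕0⊕0⊕0⊕1⊕0 = 0
p4 = XOR of data positions {5,6,7,12,13,14,15} = 1⊕1⊕0⊕0⊕0⊕1⊕0 = 1
p8 = XOR of data positions {9,10,11,12,13,14,15} = 0⊕0⊕0⊕0⊕0⊕1⊕0 = 1
Parity bits p1,p2,p4,p8 = 1011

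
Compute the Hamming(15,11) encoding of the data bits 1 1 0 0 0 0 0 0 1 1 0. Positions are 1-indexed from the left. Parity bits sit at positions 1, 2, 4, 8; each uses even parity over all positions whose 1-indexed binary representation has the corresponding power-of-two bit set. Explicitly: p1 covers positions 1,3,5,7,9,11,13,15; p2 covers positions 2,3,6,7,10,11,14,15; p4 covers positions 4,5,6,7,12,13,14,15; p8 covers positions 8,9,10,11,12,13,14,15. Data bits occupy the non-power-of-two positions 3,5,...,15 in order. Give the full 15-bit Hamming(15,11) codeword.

Place data bits at non-power-of-two positions: b3=1, b5=1, b6=0, b7=0, b9=0, b10=0, b11=0, b12=0, b13=1, b14=1, b15=0.
p1 = XOR of data positions {3,5,7,9,11,13,15} = 1⊕1⊕0⊕0⊕0⊕1⊕0 = 1
p2 = XOR of data positions {3,6,7,10,11,14,15} = 1⊕0⊕0⊕0⊕0⊕1⊕0 = 0
p4 = XOR of data positions {5,6,7,12,13,14,15} = 1⊕0⊕0⊕0⊕1⊕1⊕0 = 1
p8 = XOR of data positions {9,10,11,12,13,14,15} = 0⊕0⊕0⊕0⊕1⊕1⊕0 = 0
Codeword b1..b15 = 101110000000110

101110000000110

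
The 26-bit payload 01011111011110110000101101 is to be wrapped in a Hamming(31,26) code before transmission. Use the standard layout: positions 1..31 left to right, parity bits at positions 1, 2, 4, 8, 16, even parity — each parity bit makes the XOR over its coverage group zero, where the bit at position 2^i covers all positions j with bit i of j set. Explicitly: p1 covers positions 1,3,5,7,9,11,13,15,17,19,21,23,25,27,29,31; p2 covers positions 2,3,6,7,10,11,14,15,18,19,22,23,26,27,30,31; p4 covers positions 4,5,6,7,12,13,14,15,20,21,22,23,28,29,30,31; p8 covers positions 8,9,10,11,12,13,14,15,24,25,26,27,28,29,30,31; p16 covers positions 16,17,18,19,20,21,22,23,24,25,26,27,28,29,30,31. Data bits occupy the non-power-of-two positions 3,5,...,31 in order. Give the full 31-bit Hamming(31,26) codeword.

1000101011110110110110000101101

Place data bits at non-power-of-two positions: b3=0, b5=1, b6=0, b7=1, b9=1, b10=1, b11=1, b12=1, b13=0, b14=1, b15=1, b17=1, b18=1, b19=0, b20=1, b21=1, b22=0, b23=0, b24=0, b25=0, b26=1, b27=0, b28=1, b29=1, b30=0, b31=1.
p1 = XOR of data positions {3,5,7,9,11,13,15,17,19,21,23,25,27,29,31} = 0⊕1⊕1⊕1⊕1⊕0⊕1⊕1⊕0⊕1⊕0⊕0⊕0⊕1⊕1 = 1
p2 = XOR of data positions {3,6,7,10,11,14,15,18,19,22,23,26,27,30,31} = 0⊕0⊕1⊕1⊕1⊕1⊕1⊕1⊕0⊕0⊕0⊕1⊕0⊕0⊕1 = 0
p4 = XOR of data positions {5,6,7,12,13,14,15,20,21,22,23,28,29,30,31} = 1⊕0⊕1⊕1⊕0⊕1⊕1⊕1⊕1⊕0⊕0⊕1⊕1⊕0⊕1 = 0
p8 = XOR of data positions {9,10,11,12,13,14,15,24,25,26,27,28,29,30,31} = 1⊕1⊕1⊕1⊕0⊕1⊕1⊕0⊕0⊕1⊕0⊕1⊕1⊕0⊕1 = 0
p16 = XOR of data positions {17,18,19,20,21,22,23,24,25,26,27,28,29,30,31} = 1⊕1⊕0⊕1⊕1⊕0⊕0⊕0⊕0⊕1⊕0⊕1⊕1⊕0⊕1 = 0
Codeword b1..b31 = 1000101011110110110110000101101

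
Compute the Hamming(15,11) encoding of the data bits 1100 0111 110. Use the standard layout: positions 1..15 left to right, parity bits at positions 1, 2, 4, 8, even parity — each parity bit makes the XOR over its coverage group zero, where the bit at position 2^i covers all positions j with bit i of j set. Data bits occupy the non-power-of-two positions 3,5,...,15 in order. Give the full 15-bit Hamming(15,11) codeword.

001010010111110

Place data bits at non-power-of-two positions: b3=1, b5=1, b6=0, b7=0, b9=0, b10=1, b11=1, b12=1, b13=1, b14=1, b15=0.
p1 = XOR of data positions {3,5,7,9,11,13,15} = 1⊕1⊕0⊕0⊕1⊕1⊕0 = 0
p2 = XOR of data positions {3,6,7,10,11,14,15} = 1⊕0⊕0⊕1⊕1⊕1⊕0 = 0
p4 = XOR of data positions {5,6,7,12,13,14,15} = 1⊕0⊕0⊕1⊕1⊕1⊕0 = 0
p8 = XOR of data positions {9,10,11,12,13,14,15} = 0⊕1⊕1⊕1⊕1⊕1⊕0 = 1
Codeword b1..b15 = 001010010111110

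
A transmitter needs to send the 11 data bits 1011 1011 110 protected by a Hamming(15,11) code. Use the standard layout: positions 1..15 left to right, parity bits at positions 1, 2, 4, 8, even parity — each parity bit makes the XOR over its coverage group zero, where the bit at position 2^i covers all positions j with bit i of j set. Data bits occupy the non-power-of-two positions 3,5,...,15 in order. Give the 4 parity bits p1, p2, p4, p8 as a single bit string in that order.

1111

Place data bits at non-power-of-two positions: b3=1, b5=0, b6=1, b7=1, b9=1, b10=0, b11=1, b12=1, b13=1, b14=1, b15=0.
p1 = XOR of data positions {3,5,7,9,11,13,15} = 1⊕0⊕1⊕1⊕1⊕1⊕0 = 1
p2 = XOR of data positions {3,6,7,10,11,14,15} = 1⊕1⊕1⊕0⊕1⊕1⊕0 = 1
p4 = XOR of data positions {5,6,7,12,13,14,15} = 0⊕1⊕1⊕1⊕1⊕1⊕0 = 1
p8 = XOR of data positions {9,10,11,12,13,14,15} = 1⊕0⊕1⊕1⊕1⊕1⊕0 = 1
Parity bits p1,p2,p4,p8 = 1111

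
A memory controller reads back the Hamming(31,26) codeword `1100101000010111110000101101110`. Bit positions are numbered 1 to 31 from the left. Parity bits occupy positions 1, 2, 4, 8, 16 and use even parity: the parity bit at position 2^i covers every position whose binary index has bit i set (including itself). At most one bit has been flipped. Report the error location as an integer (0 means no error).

s1: b1⊕b3⊕b5⊕b7⊕b9⊕b11⊕b13⊕b15⊕b17⊕b19⊕b21⊕b23⊕b25⊕b27⊕b29⊕b31 = 1⊕0⊕1⊕1⊕0⊕0⊕0⊕1⊕1⊕0⊕0⊕1⊕1⊕0⊕1⊕0 = 0
s2: b2⊕b3⊕b6⊕b7⊕b10⊕b11⊕b14⊕b15⊕b18⊕b19⊕b22⊕b23⊕b26⊕b27⊕b30⊕b31 = 1⊕0⊕0⊕1⊕0⊕0⊕1⊕1⊕1⊕0⊕0⊕1⊕1⊕0⊕1⊕0 = 0
s4: b4⊕b5⊕b6⊕b7⊕b12⊕b13⊕b14⊕b15⊕b20⊕b21⊕b22⊕b23⊕b28⊕b29⊕b30⊕b31 = 0⊕1⊕0⊕1⊕1⊕0⊕1⊕1⊕0⊕0⊕0⊕1⊕1⊕1⊕1⊕0 = 1
s8: b8⊕b9⊕b10⊕b11⊕b12⊕b13⊕b14⊕b15⊕b24⊕b25⊕b26⊕b27⊕b28⊕b29⊕b30⊕b31 = 0⊕0⊕0⊕0⊕1⊕0⊕1⊕1⊕0⊕1⊕1⊕0⊕1⊕1⊕1⊕0 = 0
s16: b16⊕b17⊕b18⊕b19⊕b20⊕b21⊕b22⊕b23⊕b24⊕b25⊕b26⊕b27⊕b28⊕b29⊕b30⊕b31 = 1⊕1⊕1⊕0⊕0⊕0⊕0⊕1⊕0⊕1⊕1⊕0⊕1⊕1⊕1⊕0 = 1
Syndrome (s16...s1) = 10100 → position 20.

20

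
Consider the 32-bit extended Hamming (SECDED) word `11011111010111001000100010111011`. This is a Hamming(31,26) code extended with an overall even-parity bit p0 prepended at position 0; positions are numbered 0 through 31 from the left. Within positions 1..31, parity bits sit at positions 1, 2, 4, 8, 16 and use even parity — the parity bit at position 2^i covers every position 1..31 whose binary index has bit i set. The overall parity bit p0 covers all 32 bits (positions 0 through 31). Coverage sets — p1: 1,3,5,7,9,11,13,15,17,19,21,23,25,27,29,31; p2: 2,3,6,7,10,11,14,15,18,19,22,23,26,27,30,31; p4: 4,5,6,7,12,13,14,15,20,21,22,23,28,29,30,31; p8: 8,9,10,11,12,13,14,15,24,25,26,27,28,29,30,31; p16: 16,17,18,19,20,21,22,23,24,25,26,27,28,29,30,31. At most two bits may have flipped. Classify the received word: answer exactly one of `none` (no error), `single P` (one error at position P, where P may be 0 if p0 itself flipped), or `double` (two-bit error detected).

s1: b1⊕b3⊕b5⊕b7⊕b9⊕b11⊕b13⊕b15⊕b17⊕b19⊕b21⊕b23⊕b25⊕b27⊕b29⊕b31 = 1⊕1⊕1⊕1⊕1⊕1⊕1⊕0⊕0⊕0⊕0⊕0⊕0⊕1⊕0⊕1 = 1
s2: b2⊕b3⊕b6⊕b7⊕b10⊕b11⊕b14⊕b15⊕b18⊕b19⊕b22⊕b23⊕b26⊕b27⊕b30⊕b31 = 0⊕1⊕1⊕1⊕0⊕1⊕0⊕0⊕0⊕0⊕0⊕0⊕1⊕1⊕1⊕1 = 0
s4: b4⊕b5⊕b6⊕b7⊕b12⊕b13⊕b14⊕b15⊕b20⊕b21⊕b22⊕b23⊕b28⊕b29⊕b30⊕b31 = 1⊕1⊕1⊕1⊕1⊕1⊕0⊕0⊕1⊕0⊕0⊕0⊕1⊕0⊕1⊕1 = 0
s8: b8⊕b9⊕b10⊕b11⊕b12⊕b13⊕b14⊕b15⊕b24⊕b25⊕b26⊕b27⊕b28⊕b29⊕b30⊕b31 = 0⊕1⊕0⊕1⊕1⊕1⊕0⊕0⊕1⊕0⊕1⊕1⊕1⊕0⊕1⊕1 = 0
s16: b16⊕b17⊕b18⊕b19⊕b20⊕b21⊕b22⊕b23⊕b24⊕b25⊕b26⊕b27⊕b28⊕b29⊕b30⊕b31 = 1⊕0⊕0⊕0⊕1⊕0⊕0⊕0⊕1⊕0⊕1⊕1⊕1⊕0⊕1⊕1 = 0
Syndrome (s16...s1) = 00001 → position 1.
Overall parity (XOR of all 32 bits, including p0): 1⊕1⊕0⊕1⊕1⊕1⊕1⊕1⊕0⊕1⊕0⊕1⊕1⊕1⊕0⊕0⊕1⊕0⊕0⊕0⊕1⊕0⊕0⊕0⊕1⊕0⊕1⊕1⊕1⊕0⊕1⊕1 = 1
Overall=1, syndrome position=1 → single-bit error at position 1.

single 1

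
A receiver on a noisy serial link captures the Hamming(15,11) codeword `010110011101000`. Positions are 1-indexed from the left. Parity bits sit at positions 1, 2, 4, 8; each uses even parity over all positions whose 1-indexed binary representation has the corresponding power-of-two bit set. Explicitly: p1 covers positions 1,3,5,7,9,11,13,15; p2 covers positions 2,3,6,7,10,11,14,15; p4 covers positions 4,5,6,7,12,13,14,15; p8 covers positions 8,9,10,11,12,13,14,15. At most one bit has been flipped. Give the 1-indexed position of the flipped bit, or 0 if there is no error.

4

s1: b1⊕b3⊕b5⊕b7⊕b9⊕b11⊕b13⊕b15 = 0⊕0⊕1⊕0⊕1⊕0⊕0⊕0 = 0
s2: b2⊕b3⊕b6⊕b7⊕b10⊕b11⊕b14⊕b15 = 1⊕0⊕0⊕0⊕1⊕0⊕0⊕0 = 0
s4: b4⊕b5⊕b6⊕b7⊕b12⊕b13⊕b14⊕b15 = 1⊕1⊕0⊕0⊕1⊕0⊕0⊕0 = 1
s8: b8⊕b9⊕b10⊕b11⊕b12⊕b13⊕b14⊕b15 = 1⊕1⊕1⊕0⊕1⊕0⊕0⊕0 = 0
Syndrome (s8...s1) = 0100 → position 4.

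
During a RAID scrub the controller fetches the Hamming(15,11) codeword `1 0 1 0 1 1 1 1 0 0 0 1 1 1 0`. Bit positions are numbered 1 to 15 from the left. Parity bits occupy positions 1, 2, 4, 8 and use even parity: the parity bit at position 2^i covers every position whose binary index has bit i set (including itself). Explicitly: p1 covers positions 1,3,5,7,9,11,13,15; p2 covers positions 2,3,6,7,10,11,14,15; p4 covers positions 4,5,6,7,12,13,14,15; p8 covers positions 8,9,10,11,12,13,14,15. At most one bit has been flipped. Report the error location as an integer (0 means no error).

s1: b1⊕b3⊕b5⊕b7⊕b9⊕b11⊕b13⊕b15 = 1⊕1⊕1⊕1⊕0⊕0⊕1⊕0 = 1
s2: b2⊕b3⊕b6⊕b7⊕b10⊕b11⊕b14⊕b15 = 0⊕1⊕1⊕1⊕0⊕0⊕1⊕0 = 0
s4: b4⊕b5⊕b6⊕b7⊕b12⊕b13⊕b14⊕b15 = 0⊕1⊕1⊕1⊕1⊕1⊕1⊕0 = 0
s8: b8⊕b9⊕b10⊕b11⊕b12⊕b13⊕b14⊕b15 = 1⊕0⊕0⊕0⊕1⊕1⊕1⊕0 = 0
Syndrome (s8...s1) = 0001 → position 1.

1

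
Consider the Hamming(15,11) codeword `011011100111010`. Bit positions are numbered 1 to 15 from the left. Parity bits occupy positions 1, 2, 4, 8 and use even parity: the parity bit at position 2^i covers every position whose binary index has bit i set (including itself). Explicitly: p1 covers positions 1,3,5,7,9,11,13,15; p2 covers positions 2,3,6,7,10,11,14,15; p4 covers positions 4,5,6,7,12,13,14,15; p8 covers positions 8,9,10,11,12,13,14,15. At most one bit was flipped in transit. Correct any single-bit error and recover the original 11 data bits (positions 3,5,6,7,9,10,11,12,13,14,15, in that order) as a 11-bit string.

11010111010

s1: b1⊕b3⊕b5⊕b7⊕b9⊕b11⊕b13⊕b15 = 0⊕1⊕1⊕1⊕0⊕1⊕0⊕0 = 0
s2: b2⊕b3⊕b6⊕b7⊕b10⊕b11⊕b14⊕b15 = 1⊕1⊕1⊕1⊕1⊕1⊕1⊕0 = 1
s4: b4⊕b5⊕b6⊕b7⊕b12⊕b13⊕b14⊕b15 = 0⊕1⊕1⊕1⊕1⊕0⊕1⊕0 = 1
s8: b8⊕b9⊕b10⊕b11⊕b12⊕b13⊕b14⊕b15 = 0⊕0⊕1⊕1⊕1⊕0⊕1⊕0 = 0
Syndrome (s8...s1) = 0110 → position 6.
Flip bit 6: corrected codeword = 011010100111010
Data bits at positions 3,5,6,7,9,10,11,12,13,14,15: 11010111010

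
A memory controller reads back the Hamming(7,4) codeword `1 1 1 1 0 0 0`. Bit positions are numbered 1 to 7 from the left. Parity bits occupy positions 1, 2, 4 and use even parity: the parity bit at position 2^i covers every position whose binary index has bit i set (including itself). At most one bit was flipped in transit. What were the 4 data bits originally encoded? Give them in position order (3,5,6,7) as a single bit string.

1000

s1: b1⊕b3⊕b5⊕b7 = 1⊕1⊕0⊕0 = 0
s2: b2⊕b3⊕b6⊕b7 = 1⊕1⊕0⊕0 = 0
s4: b4⊕b5⊕b6⊕b7 = 1⊕0⊕0⊕0 = 1
Syndrome (s4...s1) = 100 → position 4.
Flip bit 4: corrected codeword = 1110000
Data bits at positions 3,5,6,7: 1000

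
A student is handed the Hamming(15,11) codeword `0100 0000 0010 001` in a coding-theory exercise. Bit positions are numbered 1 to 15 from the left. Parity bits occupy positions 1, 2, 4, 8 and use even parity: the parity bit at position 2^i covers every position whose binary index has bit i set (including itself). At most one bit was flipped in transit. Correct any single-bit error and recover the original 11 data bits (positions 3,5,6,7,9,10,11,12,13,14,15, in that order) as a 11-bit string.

s1: b1⊕b3⊕b5⊕b7⊕b9⊕b11⊕b13⊕b15 = 0⊕0⊕0⊕0⊕0⊕1⊕0⊕1 = 0
s2: b2⊕b3⊕b6⊕b7⊕b10⊕b11⊕b14⊕b15 = 1⊕0⊕0⊕0⊕0⊕1⊕0⊕1 = 1
s4: b4⊕b5⊕b6⊕b7⊕b12⊕b13⊕b14⊕b15 = 0⊕0⊕0⊕0⊕0⊕0⊕0⊕1 = 1
s8: b8⊕b9⊕b10⊕b11⊕b12⊕b13⊕b14⊕b15 = 0⊕0⊕0⊕1⊕0⊕0⊕0⊕1 = 0
Syndrome (s8...s1) = 0110 → position 6.
Flip bit 6: corrected codeword = 010001000010001
Data bits at positions 3,5,6,7,9,10,11,12,13,14,15: 00100010001

00100010001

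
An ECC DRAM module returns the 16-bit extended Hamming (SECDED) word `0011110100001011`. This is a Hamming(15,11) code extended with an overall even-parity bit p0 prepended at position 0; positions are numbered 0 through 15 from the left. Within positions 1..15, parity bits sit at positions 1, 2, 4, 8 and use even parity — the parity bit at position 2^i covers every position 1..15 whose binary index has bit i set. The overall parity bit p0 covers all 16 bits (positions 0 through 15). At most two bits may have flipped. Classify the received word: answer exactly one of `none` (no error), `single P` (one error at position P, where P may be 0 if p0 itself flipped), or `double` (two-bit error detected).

s1: b1⊕b3⊕b5⊕b7⊕b9⊕b11⊕b13⊕b15 = 0⊕1⊕1⊕1⊕0⊕0⊕0⊕1 = 0
s2: b2⊕b3⊕b6⊕b7⊕b10⊕b11⊕b14⊕b15 = 1⊕1⊕0⊕1⊕0⊕0⊕1⊕1 = 1
s4: b4⊕b5⊕b6⊕b7⊕b12⊕b13⊕b14⊕b15 = 1⊕1⊕0⊕1⊕1⊕0⊕1⊕1 = 0
s8: b8⊕b9⊕b10⊕b11⊕b12⊕b13⊕b14⊕b15 = 0⊕0⊕0⊕0⊕1⊕0⊕1⊕1 = 1
Syndrome (s8...s1) = 1010 → position 10.
Overall parity (XOR of all 16 bits, including p0): 0⊕0⊕1⊕1⊕1⊕1⊕0⊕1⊕0⊕0⊕0⊕0⊕1⊕0⊕1⊕1 = 0
Overall=0, syndrome position=10 → double-bit error detected (uncorrectable).

double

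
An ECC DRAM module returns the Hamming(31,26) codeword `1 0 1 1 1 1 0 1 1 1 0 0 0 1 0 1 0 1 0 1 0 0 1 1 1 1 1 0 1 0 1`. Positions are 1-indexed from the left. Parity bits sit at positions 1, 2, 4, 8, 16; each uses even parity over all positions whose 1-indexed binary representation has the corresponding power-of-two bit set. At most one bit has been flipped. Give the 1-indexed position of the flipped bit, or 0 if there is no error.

s1: b1⊕b3⊕b5⊕b7⊕b9⊕b11⊕b13⊕b15⊕b17⊕b19⊕b21⊕b23⊕b25⊕b27⊕b29⊕b31 = 1⊕1⊕1⊕0⊕1⊕0⊕0⊕0⊕0⊕0⊕0⊕1⊕1⊕1⊕1⊕1 = 1
s2: b2⊕b3⊕b6⊕b7⊕b10⊕b11⊕b14⊕b15⊕b18⊕b19⊕b22⊕b23⊕b26⊕b27⊕b30⊕b31 = 0⊕1⊕1⊕0⊕1⊕0⊕1⊕0⊕1⊕0⊕0⊕1⊕1⊕1⊕0⊕1 = 1
s4: b4⊕b5⊕b6⊕b7⊕b12⊕b13⊕b14⊕b15⊕b20⊕b21⊕b22⊕b23⊕b28⊕b29⊕b30⊕b31 = 1⊕1⊕1⊕0⊕0⊕0⊕1⊕0⊕1⊕0⊕0⊕1⊕0⊕1⊕0⊕1 = 0
s8: b8⊕b9⊕b10⊕b11⊕b12⊕b13⊕b14⊕b15⊕b24⊕b25⊕b26⊕b27⊕b28⊕b29⊕b30⊕b31 = 1⊕1⊕1⊕0⊕0⊕0⊕1⊕0⊕1⊕1⊕1⊕1⊕0⊕1⊕0⊕1 = 0
s16: b16⊕b17⊕b18⊕b19⊕b20⊕b21⊕b22⊕b23⊕b24⊕b25⊕b26⊕b27⊕b28⊕b29⊕b30⊕b31 = 1⊕0⊕1⊕0⊕1⊕0⊕0⊕1⊕1⊕1⊕1⊕1⊕0⊕1⊕0⊕1 = 0
Syndrome (s16...s1) = 00011 → position 3.

3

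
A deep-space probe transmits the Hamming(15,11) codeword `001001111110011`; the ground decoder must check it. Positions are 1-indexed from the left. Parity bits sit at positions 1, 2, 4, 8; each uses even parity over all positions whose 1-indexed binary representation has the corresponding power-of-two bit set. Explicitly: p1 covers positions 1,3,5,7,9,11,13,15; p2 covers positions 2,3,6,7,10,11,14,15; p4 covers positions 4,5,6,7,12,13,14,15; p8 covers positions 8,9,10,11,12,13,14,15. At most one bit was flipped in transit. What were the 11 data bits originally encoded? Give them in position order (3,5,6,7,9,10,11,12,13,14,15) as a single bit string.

00111110011

s1: b1⊕b3⊕b5⊕b7⊕b9⊕b11⊕b13⊕b15 = 0⊕1⊕0⊕1⊕1⊕1⊕0⊕1 = 1
s2: b2⊕b3⊕b6⊕b7⊕b10⊕b11⊕b14⊕b15 = 0⊕1⊕1⊕1⊕1⊕1⊕1⊕1 = 1
s4: b4⊕b5⊕b6⊕b7⊕b12⊕b13⊕b14⊕b15 = 0⊕0⊕1⊕1⊕0⊕0⊕1⊕1 = 0
s8: b8⊕b9⊕b10⊕b11⊕b12⊕b13⊕b14⊕b15 = 1⊕1⊕1⊕1⊕0⊕0⊕1⊕1 = 0
Syndrome (s8...s1) = 0011 → position 3.
Flip bit 3: corrected codeword = 000001111110011
Data bits at positions 3,5,6,7,9,10,11,12,13,14,15: 00111110011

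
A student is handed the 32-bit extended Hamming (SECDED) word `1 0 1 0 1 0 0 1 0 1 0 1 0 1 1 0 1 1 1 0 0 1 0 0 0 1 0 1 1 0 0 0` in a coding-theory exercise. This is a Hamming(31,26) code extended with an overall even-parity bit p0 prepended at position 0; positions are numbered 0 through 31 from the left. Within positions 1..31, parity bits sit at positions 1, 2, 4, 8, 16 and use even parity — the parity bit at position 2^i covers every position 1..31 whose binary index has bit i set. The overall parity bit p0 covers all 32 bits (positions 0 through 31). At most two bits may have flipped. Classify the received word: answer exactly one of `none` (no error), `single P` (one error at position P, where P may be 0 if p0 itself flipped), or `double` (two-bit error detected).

single 24

s1: b1⊕b3⊕b5⊕b7⊕b9⊕b11⊕b13⊕b15⊕b17⊕b19⊕b21⊕b23⊕b25⊕b27⊕b29⊕b31 = 0⊕0⊕0⊕1⊕1⊕1⊕1⊕0⊕1⊕0⊕1⊕0⊕1⊕1⊕0⊕0 = 0
s2: b2⊕b3⊕b6⊕b7⊕b10⊕b11⊕b14⊕b15⊕b18⊕b19⊕b22⊕b23⊕b26⊕b27⊕b30⊕b31 = 1⊕0⊕0⊕1⊕0⊕1⊕1⊕0⊕1⊕0⊕0⊕0⊕0⊕1⊕0⊕0 = 0
s4: b4⊕b5⊕b6⊕b7⊕b12⊕b13⊕b14⊕b15⊕b20⊕b21⊕b22⊕b23⊕b28⊕b29⊕b30⊕b31 = 1⊕0⊕0⊕1⊕0⊕1⊕1⊕0⊕0⊕1⊕0⊕0⊕1⊕0⊕0⊕0 = 0
s8: b8⊕b9⊕b10⊕b11⊕b12⊕b13⊕b14⊕b15⊕b24⊕b25⊕b26⊕b27⊕b28⊕b29⊕b30⊕b31 = 0⊕1⊕0⊕1⊕0⊕1⊕1⊕0⊕0⊕1⊕0⊕1⊕1⊕0⊕0⊕0 = 1
s16: b16⊕b17⊕b18⊕b19⊕b20⊕b21⊕b22⊕b23⊕b24⊕b25⊕b26⊕b27⊕b28⊕b29⊕b30⊕b31 = 1⊕1⊕1⊕0⊕0⊕1⊕0⊕0⊕0⊕1⊕0⊕1⊕1⊕0⊕0⊕0 = 1
Syndrome (s16...s1) = 11000 → position 24.
Overall parity (XOR of all 32 bits, including p0): 1⊕0⊕1⊕0⊕1⊕0⊕0⊕1⊕0⊕1⊕0⊕1⊕0⊕1⊕1⊕0⊕1⊕1⊕1⊕0⊕0⊕1⊕0⊕0⊕0⊕1⊕0⊕1⊕1⊕0⊕0⊕0 = 1
Overall=1, syndrome position=24 → single-bit error at position 24.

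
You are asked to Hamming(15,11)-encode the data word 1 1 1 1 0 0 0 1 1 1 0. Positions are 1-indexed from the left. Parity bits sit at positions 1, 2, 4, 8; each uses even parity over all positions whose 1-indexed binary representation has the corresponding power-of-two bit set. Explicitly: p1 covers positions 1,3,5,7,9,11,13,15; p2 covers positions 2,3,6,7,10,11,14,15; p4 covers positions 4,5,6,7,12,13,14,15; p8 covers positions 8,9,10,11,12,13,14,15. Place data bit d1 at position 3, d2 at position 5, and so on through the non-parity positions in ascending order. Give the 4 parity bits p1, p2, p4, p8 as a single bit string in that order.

0001

Place data bits at non-power-of-two positions: b3=1, b5=1, b6=1, b7=1, b9=0, b10=0, b11=0, b12=1, b13=1, b14=1, b15=0.
p1 = XOR of data positions {3,5,7,9,11,13,15} = 1⊕1⊕1⊕0⊕0⊕1⊕0 = 0
p2 = XOR of data positions {3,6,7,10,11,14,15} = 1⊕1⊕1⊕0⊕0⊕1⊕0 = 0
p4 = XOR of data positions {5,6,7,12,13,14,15} = 1⊕1⊕1⊕1⊕1⊕1⊕0 = 0
p8 = XOR of data positions {9,10,11,12,13,14,15} = 0⊕0⊕0⊕1⊕1⊕1⊕0 = 1
Parity bits p1,p2,p4,p8 = 0001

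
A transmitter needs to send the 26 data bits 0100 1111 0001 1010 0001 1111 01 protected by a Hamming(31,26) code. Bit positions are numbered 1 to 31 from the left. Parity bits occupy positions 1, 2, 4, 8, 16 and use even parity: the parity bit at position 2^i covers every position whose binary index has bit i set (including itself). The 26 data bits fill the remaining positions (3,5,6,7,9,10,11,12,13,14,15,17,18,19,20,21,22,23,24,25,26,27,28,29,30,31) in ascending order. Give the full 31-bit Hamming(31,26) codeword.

Place data bits at non-power-of-two positions: b3=0, b5=1, b6=0, b7=0, b9=1, b10=1, b11=1, b12=1, b13=0, b14=0, b15=0, b17=1, b18=1, b19=0, b20=1, b21=0, b22=0, b23=0, b24=0, b25=1, b26=1, b27=1, b28=1, b29=1, b30=0, b31=1.
p1 = XOR of data positions {3,5,7,9,11,13,15,17,19,21,23,25,27,29,31} = 0⊕1⊕0⊕1⊕1⊕0⊕0⊕1⊕0⊕0⊕0⊕1⊕1⊕1⊕1 = 0
p2 = XOR of data positions {3,6,7,10,11,14,15,18,19,22,23,26,27,30,31} = 0⊕0⊕0⊕1⊕1⊕0⊕0⊕1⊕0⊕0⊕0⊕1⊕1⊕0⊕1 = 0
p4 = XOR of data positions {5,6,7,12,13,14,15,20,21,22,23,28,29,30,31} = 1⊕0⊕0⊕1⊕0⊕0⊕0⊕1⊕0⊕0⊕0⊕1⊕1⊕0⊕1 = 0
p8 = XOR of data positions {9,10,11,12,13,14,15,24,25,26,27,28,29,30,31} = 1⊕1⊕1⊕1⊕0⊕0⊕0⊕0⊕1⊕1⊕1⊕1⊕1⊕0⊕1 = 0
p16 = XOR of data positions {17,18,19,20,21,22,23,24,25,26,27,28,29,30,31} = 1⊕1⊕0⊕1⊕0⊕0⊕0⊕0⊕1⊕1⊕1⊕1⊕1⊕0⊕1 = 1
Codeword b1..b31 = 0000100011110001110100001111101

0000100011110001110100001111101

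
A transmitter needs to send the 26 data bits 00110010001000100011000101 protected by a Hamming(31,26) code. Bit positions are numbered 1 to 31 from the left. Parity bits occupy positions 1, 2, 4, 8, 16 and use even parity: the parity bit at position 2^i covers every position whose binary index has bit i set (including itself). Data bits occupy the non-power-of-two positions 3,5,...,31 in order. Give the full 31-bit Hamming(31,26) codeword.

0100011000100011000100011000101

Place data bits at non-power-of-two positions: b3=0, b5=0, b6=1, b7=1, b9=0, b10=0, b11=1, b12=0, b13=0, b14=0, b15=1, b17=0, b18=0, b19=0, b20=1, b21=0, b22=0, b23=0, b24=1, b25=1, b26=0, b27=0, b28=0, b29=1, b30=0, b31=1.
p1 = XOR of data positions {3,5,7,9,11,13,15,17,19,21,23,25,27,29,31} = 0⊕0⊕1⊕0⊕1⊕0⊕1⊕0⊕0⊕0⊕0⊕1⊕0⊕1⊕1 = 0
p2 = XOR of data positions {3,6,7,10,11,14,15,18,19,22,23,26,27,30,31} = 0⊕1⊕1⊕0⊕1⊕0⊕1⊕0⊕0⊕0⊕0⊕0⊕0⊕0⊕1 = 1
p4 = XOR of data positions {5,6,7,12,13,14,15,20,21,22,23,28,29,30,31} = 0⊕1⊕1⊕0⊕0⊕0⊕1⊕1⊕0⊕0⊕0⊕0⊕1⊕0⊕1 = 0
p8 = XOR of data positions {9,10,11,12,13,14,15,24,25,26,27,28,29,30,31} = 0⊕0⊕1⊕0⊕0⊕0⊕1⊕1⊕1⊕0⊕0⊕0⊕1⊕0⊕1 = 0
p16 = XOR of data positions {17,18,19,20,21,22,23,24,25,26,27,28,29,30,31} = 0⊕0⊕0⊕1⊕0⊕0⊕0⊕1⊕1⊕0⊕0⊕0⊕1⊕0⊕1 = 1
Codeword b1..b31 = 0100011000100011000100011000101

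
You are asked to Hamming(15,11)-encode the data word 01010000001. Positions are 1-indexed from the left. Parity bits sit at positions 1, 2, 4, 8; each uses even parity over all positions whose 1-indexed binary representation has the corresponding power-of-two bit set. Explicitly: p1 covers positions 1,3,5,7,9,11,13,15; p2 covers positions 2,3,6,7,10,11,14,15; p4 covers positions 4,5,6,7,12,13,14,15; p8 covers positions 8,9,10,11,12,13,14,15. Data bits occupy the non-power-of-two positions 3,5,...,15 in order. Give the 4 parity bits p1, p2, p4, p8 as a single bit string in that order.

1011

Place data bits at non-power-of-two positions: b3=0, b5=1, b6=0, b7=1, b9=0, b10=0, b11=0, b12=0, b13=0, b14=0, b15=1.
p1 = XOR of data positions {3,5,7,9,11,13,15} = 0⊕1⊕1⊕0⊕0⊕0⊕1 = 1
p2 = XOR of data positions {3,6,7,10,11,14,15} = 0⊕0⊕1⊕0⊕0⊕0⊕1 = 0
p4 = XOR of data positions {5,6,7,12,13,14,15} = 1⊕0⊕1⊕0⊕0⊕0⊕1 = 1
p8 = XOR of data positions {9,10,11,12,13,14,15} = 0⊕0⊕0⊕0⊕0⊕0⊕1 = 1
Parity bits p1,p2,p4,p8 = 1011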